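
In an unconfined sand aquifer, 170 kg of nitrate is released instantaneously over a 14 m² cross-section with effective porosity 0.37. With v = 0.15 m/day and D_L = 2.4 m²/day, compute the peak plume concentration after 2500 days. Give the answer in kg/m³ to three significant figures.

0.120 kg/m³

The peak of an instantaneous 1D plume sits at x = vt; there the Gaussian factor is 1 and C_max = M/(n_e·A·√(4πDt)), where n_e·A is the pore area the mass is dissolved in.
√(4πDt) = √(4π × 2.4 × 2500) = 274.6 m, so C_max = 170/(0.37 × 14 × 274.6) = 0.120 kg/m³.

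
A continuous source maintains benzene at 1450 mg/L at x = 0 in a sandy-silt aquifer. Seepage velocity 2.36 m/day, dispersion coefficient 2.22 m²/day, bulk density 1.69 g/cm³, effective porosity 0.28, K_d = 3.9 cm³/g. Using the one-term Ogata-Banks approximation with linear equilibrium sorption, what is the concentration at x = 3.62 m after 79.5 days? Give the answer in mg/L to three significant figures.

1240 mg/L

Retardation factor R = 1 + ρ_b·K_d/n = 1 + 1.69 × 3.9/0.28 = 24.54.
Sorption retards both mechanisms: v_R = v/R = 0.09617 m/day, D_R = D/R = 0.09046 m²/day.
v_R·t = 0.09617 × 79.5 = 7.645515 m; 2√(D_R t) = 5.363 m; argument = (3.62 − 7.645515)/5.363 = -0.7506.
C = C₀ × ½·erfc(-0.7506) = 1450 × 0.8558 = 1240 mg/L.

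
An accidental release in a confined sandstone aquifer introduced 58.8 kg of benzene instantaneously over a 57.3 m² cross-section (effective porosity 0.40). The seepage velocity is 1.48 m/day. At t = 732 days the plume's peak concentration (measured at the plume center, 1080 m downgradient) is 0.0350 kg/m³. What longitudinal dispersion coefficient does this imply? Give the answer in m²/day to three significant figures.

At the plume center C_max = M/(n_e·A·√(4πDt)), so D = M²/(4πt·(n_e·A·C_max)²).
n_e·A·C_max = 0.40 × 57.3 × 0.0350 = 0.8022 kg/m.
D = 58.8²/(4π × 732 × 0.8022²) = 0.584 m²/day.

0.584 m²/day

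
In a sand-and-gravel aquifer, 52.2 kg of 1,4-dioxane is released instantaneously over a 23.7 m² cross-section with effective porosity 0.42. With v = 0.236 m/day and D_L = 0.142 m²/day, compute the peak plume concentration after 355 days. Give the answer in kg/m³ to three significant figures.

The peak of an instantaneous 1D plume sits at x = vt; there the Gaussian factor is 1 and C_max = M/(n_e·A·√(4πDt)), where n_e·A is the pore area the mass is dissolved in.
√(4πDt) = √(4π × 0.142 × 355) = 25.17 m, so C_max = 52.2/(0.42 × 23.7 × 25.17) = 0.208 kg/m³.

0.208 kg/m³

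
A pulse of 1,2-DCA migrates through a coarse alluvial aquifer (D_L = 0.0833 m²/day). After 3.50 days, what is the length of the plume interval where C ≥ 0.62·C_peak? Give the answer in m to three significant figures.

The plume is Gaussian with σ = √(2Dt) = √(2 × 0.0833 × 3.50) = 0.7636 m.
C/C_peak = exp(−Δx²/(2σ²)) = 0.62 ⇒ Δx = σ·√(−2 ln 0.62) = 0.7636 × 0.9778 = 0.7466 m.
Width = 2Δx = 1.49 m.

1.49 m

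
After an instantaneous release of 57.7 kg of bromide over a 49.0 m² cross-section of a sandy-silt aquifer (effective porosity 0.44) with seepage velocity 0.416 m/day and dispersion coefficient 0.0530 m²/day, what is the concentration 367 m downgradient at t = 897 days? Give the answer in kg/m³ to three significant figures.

For an instantaneous plane source, C(x,t) = M/(n_e·A·√(4πDt)) · exp(−(x−vt)²/(4Dt)), with n_e·A the pore (flow) area.
Plume center vt = 0.416 × 897 = 373.152 m, so the well at 367 m is 6.152 m upgradient of the peak.
√(4πDt) = 24.44 m, giving peak height M/(n_e·A·√(4πDt)) = 57.7/(0.44 × 49.0 × 24.44) = 0.1095 kg/m³.
(x−vt)²/(4Dt) = (-6.152)²/(4 × 0.0530 × 897) = 0.1990; exp(−0.1990) = 0.8195.
C = 0.1095 × 0.8195 = 0.0897 kg/m³.

0.0897 kg/m³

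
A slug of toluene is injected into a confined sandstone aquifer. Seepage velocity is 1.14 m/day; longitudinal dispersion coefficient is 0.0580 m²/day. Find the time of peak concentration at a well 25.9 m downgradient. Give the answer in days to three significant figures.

22.7 days

For the 1D instantaneous-source solution, setting ∂C/∂t = 0 at fixed x gives v²t² + 2Dt − x² = 0, so t = (√(D² + v²x²) − D)/v².
√(D² + v²x²) = √(0.0580² + 1.14² × 25.9²) = 29.53; v² = 1.2996.
t = (29.53 − 0.0580)/1.2996 = 22.7 days (vs. the pure-advection estimate x/v = 22.7 d).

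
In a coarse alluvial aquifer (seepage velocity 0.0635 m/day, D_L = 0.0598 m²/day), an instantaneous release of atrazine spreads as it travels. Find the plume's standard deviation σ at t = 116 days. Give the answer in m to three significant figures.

Dispersive spreading gives a Gaussian with σ² = 2Dt; advection only shifts the center.
σ = √(2 × 0.0598 × 116) = 3.72 m.

3.72 m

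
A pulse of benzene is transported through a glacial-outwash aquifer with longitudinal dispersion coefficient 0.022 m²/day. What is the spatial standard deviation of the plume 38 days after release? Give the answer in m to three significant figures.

1.29 m

Dispersive spreading gives a Gaussian with σ² = 2Dt; advection only shifts the center.
σ = √(2 × 0.022 × 38) = 1.29 m.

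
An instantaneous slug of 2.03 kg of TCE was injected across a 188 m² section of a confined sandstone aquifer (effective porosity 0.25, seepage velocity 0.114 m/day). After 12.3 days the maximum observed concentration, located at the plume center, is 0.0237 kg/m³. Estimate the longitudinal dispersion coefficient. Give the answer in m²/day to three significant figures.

0.0215 m²/day

At the plume center C_max = M/(n_e·A·√(4πDt)), so D = M²/(4πt·(n_e·A·C_max)²).
n_e·A·C_max = 0.25 × 188 × 0.0237 = 1.114 kg/m.
D = 2.03²/(4π × 12.3 × 1.114²) = 0.0215 m²/day.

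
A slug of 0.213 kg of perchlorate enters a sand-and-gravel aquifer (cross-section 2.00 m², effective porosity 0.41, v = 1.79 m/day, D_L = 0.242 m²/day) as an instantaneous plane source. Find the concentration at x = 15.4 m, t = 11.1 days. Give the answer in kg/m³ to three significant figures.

For an instantaneous plane source, C(x,t) = M/(n_e·A·√(4πDt)) · exp(−(x−vt)²/(4Dt)), with n_e·A the pore (flow) area.
Plume center vt = 1.79 × 11.1 = 19.869 m, so the well at 15.4 m is 4.469 m upgradient of the peak.
√(4πDt) = 5.810 m, giving peak height M/(n_e·A·√(4πDt)) = 0.213/(0.41 × 2.00 × 5.810) = 0.04471 kg/m³.
(x−vt)²/(4Dt) = (-4.469)²/(4 × 0.242 × 11.1) = 1.859; exp(−1.859) = 0.1558.
C = 0.04471 × 0.1558 = 0.00697 kg/m³.

0.00697 kg/m³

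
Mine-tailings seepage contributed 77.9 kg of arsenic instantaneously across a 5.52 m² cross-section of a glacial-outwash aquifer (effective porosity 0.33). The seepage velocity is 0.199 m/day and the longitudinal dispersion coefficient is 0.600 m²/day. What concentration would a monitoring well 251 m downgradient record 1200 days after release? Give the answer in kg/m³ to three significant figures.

For an instantaneous plane source, C(x,t) = M/(n_e·A·√(4πDt)) · exp(−(x−vt)²/(4Dt)), with n_e·A the pore (flow) area.
Plume center vt = 0.199 × 1200 = 238.8 m, so the well at 251 m is 12.2 m downgradient of the peak.
√(4πDt) = 95.12 m, giving peak height M/(n_e·A·√(4πDt)) = 77.9/(0.33 × 5.52 × 95.12) = 0.4496 kg/m³.
(x−vt)²/(4Dt) = (12.2)²/(4 × 0.600 × 1200) = 0.05168; exp(−0.05168) = 0.9496.
C = 0.4496 × 0.9496 = 0.427 kg/m³.

0.427 kg/m³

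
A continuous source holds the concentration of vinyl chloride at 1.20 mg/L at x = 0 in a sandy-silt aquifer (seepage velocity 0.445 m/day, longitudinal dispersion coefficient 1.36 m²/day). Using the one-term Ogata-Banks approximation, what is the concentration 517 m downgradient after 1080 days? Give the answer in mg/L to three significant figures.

For a continuous step input, C/C₀ ≈ ½·erfc((x−vt)/(2√(Dt))).
vt = 0.445 × 1080 = 480.6 m and 2√(Dt) = 2√(1.36 × 1080) = 76.65 m.
Argument (x−vt)/(2√(Dt)) = (517 − 480.6)/76.65 = 0.4749; ½·erfc(0.4749) = 0.2509.
C = 1.20 × 0.2509 = 0.301 mg/L.

0.301 mg/L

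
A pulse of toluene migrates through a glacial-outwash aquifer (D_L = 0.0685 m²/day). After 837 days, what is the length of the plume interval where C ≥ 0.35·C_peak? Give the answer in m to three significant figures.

31.0 m

The plume is Gaussian with σ = √(2Dt) = √(2 × 0.0685 × 837) = 10.71 m.
C/C_peak = exp(−Δx²/(2σ²)) = 0.35 ⇒ Δx = σ·√(−2 ln 0.35) = 10.71 × 1.449 = 15.52 m.
Width = 2Δx = 31.0 m.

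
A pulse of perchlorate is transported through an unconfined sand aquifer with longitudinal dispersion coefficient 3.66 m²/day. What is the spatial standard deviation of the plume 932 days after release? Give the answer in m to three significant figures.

82.6 m

Dispersive spreading gives a Gaussian with σ² = 2Dt; advection only shifts the center.
σ = √(2 × 3.66 × 932) = 82.6 m.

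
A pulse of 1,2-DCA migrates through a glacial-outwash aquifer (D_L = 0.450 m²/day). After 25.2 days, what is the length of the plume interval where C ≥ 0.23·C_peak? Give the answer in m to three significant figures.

The plume is Gaussian with σ = √(2Dt) = √(2 × 0.450 × 25.2) = 4.762 m.
C/C_peak = exp(−Δx²/(2σ²)) = 0.23 ⇒ Δx = σ·√(−2 ln 0.23) = 4.762 × 1.714 = 8.162 m.
Width = 2Δx = 16.3 m.

16.3 m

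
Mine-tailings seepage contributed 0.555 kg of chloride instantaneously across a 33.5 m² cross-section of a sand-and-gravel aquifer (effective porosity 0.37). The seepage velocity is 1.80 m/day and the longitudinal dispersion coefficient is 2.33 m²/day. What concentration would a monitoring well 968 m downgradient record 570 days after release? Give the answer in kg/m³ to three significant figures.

0.000184 kg/m³

For an instantaneous plane source, C(x,t) = M/(n_e·A·√(4πDt)) · exp(−(x−vt)²/(4Dt)), with n_e·A the pore (flow) area.
Plume center vt = 1.80 × 570 = 1026 m, so the well at 968 m is 58 m upgradient of the peak.
√(4πDt) = 129.2 m, giving peak height M/(n_e·A·√(4πDt)) = 0.555/(0.37 × 33.5 × 129.2) = 0.0003466 kg/m³.
(x−vt)²/(4Dt) = (-58)²/(4 × 2.33 × 570) = 0.6332; exp(−0.6332) = 0.5309.
C = 0.0003466 × 0.5309 = 0.000184 kg/m³.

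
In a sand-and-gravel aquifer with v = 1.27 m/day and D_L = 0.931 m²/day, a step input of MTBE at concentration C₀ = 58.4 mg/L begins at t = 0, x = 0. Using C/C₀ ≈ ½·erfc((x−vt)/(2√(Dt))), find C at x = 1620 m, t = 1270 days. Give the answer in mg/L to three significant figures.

25.8 mg/L

For a continuous step input, C/C₀ ≈ ½·erfc((x−vt)/(2√(Dt))).
vt = 1.27 × 1270 = 1612.9 m and 2√(Dt) = 2√(0.931 × 1270) = 68.77 m.
Argument (x−vt)/(2√(Dt)) = (1620 − 1612.9)/68.77 = 0.1032; ½·erfc(0.1032) = 0.4420.
C = 58.4 × 0.4420 = 25.8 mg/L.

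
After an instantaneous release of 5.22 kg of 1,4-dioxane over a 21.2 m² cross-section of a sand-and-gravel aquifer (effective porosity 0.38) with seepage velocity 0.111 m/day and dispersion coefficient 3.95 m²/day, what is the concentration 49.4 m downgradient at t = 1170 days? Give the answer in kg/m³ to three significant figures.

0.00189 kg/m³

For an instantaneous plane source, C(x,t) = M/(n_e·A·√(4πDt)) · exp(−(x−vt)²/(4Dt)), with n_e·A the pore (flow) area.
Plume center vt = 0.111 × 1170 = 129.87 m, so the well at 49.4 m is 80.47 m upgradient of the peak.
√(4πDt) = 241.0 m, giving peak height M/(n_e·A·√(4πDt)) = 5.22/(0.38 × 21.2 × 241.0) = 0.002689 kg/m³.
(x−vt)²/(4Dt) = (-80.47)²/(4 × 3.95 × 1170) = 0.3503; exp(−0.3503) = 0.7045.
C = 0.002689 × 0.7045 = 0.00189 kg/m³.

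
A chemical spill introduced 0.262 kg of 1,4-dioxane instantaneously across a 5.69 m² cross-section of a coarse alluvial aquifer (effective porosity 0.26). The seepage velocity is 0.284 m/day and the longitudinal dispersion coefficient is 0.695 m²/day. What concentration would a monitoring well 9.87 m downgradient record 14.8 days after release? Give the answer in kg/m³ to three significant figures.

For an instantaneous plane source, C(x,t) = M/(n_e·A·√(4πDt)) · exp(−(x−vt)²/(4Dt)), with n_e·A the pore (flow) area.
Plume center vt = 0.284 × 14.8 = 4.2032 m, so the well at 9.87 m is 5.6668 m downgradient of the peak.
√(4πDt) = 11.37 m, giving peak height M/(n_e·A·√(4πDt)) = 0.262/(0.26 × 5.69 × 11.37) = 0.01558 kg/m³.
(x−vt)²/(4Dt) = (5.6668)²/(4 × 0.695 × 14.8) = 0.7805; exp(−0.7805) = 0.4582.
C = 0.01558 × 0.4582 = 0.00714 kg/m³.

0.00714 kg/m³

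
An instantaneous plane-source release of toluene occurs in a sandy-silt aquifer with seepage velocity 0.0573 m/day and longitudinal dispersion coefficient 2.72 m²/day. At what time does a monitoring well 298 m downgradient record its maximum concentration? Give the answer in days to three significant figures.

For the 1D instantaneous-source solution, setting ∂C/∂t = 0 at fixed x gives v²t² + 2Dt − x² = 0, so t = (√(D² + v²x²) − D)/v².
√(D² + v²x²) = √(2.72² + 0.0573² × 298²) = 17.29; v² = 0.00328329.
t = (17.29 − 2.72)/0.00328329 = 4440 days (vs. the pure-advection estimate x/v = 5200 d).

4440 days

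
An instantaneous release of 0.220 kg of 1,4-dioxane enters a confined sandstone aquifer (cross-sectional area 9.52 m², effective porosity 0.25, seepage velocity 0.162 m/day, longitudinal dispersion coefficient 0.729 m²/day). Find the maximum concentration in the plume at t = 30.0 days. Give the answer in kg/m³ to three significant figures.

The peak of an instantaneous 1D plume sits at x = vt; there the Gaussian factor is 1 and C_max = M/(n_e·A·√(4πDt)), where n_e·A is the pore area the mass is dissolved in.
√(4πDt) = √(4π × 0.729 × 30.0) = 16.58 m, so C_max = 0.220/(0.25 × 9.52 × 16.58) = 0.00558 kg/m³.

0.00558 kg/m³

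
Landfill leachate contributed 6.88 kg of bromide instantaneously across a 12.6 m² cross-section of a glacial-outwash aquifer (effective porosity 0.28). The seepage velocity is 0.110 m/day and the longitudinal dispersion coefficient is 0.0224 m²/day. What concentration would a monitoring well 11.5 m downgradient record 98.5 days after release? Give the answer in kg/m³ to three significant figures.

0.352 kg/m³

For an instantaneous plane source, C(x,t) = M/(n_e·A·√(4πDt)) · exp(−(x−vt)²/(4Dt)), with n_e·A the pore (flow) area.
Plume center vt = 0.110 × 98.5 = 10.835 m, so the well at 11.5 m is 0.665 m downgradient of the peak.
√(4πDt) = 5.266 m, giving peak height M/(n_e·A·√(4πDt)) = 6.88/(0.28 × 12.6 × 5.266) = 0.3703 kg/m³.
(x−vt)²/(4Dt) = (0.665)²/(4 × 0.0224 × 98.5) = 0.05011; exp(−0.05011) = 0.9511.
C = 0.3703 × 0.9511 = 0.352 kg/m³.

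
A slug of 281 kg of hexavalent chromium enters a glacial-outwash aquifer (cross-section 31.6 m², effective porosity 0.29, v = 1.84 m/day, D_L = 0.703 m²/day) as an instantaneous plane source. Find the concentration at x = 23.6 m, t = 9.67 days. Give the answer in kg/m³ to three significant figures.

For an instantaneous plane source, C(x,t) = M/(n_e·A·√(4πDt)) · exp(−(x−vt)²/(4Dt)), with n_e·A the pore (flow) area.
Plume center vt = 1.84 × 9.67 = 17.7928 m, so the well at 23.6 m is 5.8072 m downgradient of the peak.
√(4πDt) = 9.243 m, giving peak height M/(n_e·A·√(4πDt)) = 281/(0.29 × 31.6 × 9.243) = 3.317 kg/m³.
(x−vt)²/(4Dt) = (5.8072)²/(4 × 0.703 × 9.67) = 1.240; exp(−1.240) = 0.2894.
C = 3.317 × 0.2894 = 0.960 kg/m³.

0.960 kg/m³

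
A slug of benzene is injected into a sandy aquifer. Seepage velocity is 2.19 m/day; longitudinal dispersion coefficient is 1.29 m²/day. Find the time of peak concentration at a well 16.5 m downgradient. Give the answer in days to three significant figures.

For the 1D instantaneous-source solution, setting ∂C/∂t = 0 at fixed x gives v²t² + 2Dt − x² = 0, so t = (√(D² + v²x²) − D)/v².
√(D² + v²x²) = √(1.29² + 2.19² × 16.5²) = 36.16; v² = 4.7961.
t = (36.16 − 1.29)/4.7961 = 7.27 days (vs. the pure-advection estimate x/v = 7.53 d).

7.27 days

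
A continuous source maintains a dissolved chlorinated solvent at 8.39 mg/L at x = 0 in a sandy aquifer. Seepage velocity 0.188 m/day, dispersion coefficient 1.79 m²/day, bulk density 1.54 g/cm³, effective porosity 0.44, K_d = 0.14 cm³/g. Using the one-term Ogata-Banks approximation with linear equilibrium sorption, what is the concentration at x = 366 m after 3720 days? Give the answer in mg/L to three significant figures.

Retardation factor R = 1 + ρ_b·K_d/n = 1 + 1.54 × 0.14/0.44 = 1.490.
Sorption retards both mechanisms: v_R = v/R = 0.1262 m/day, D_R = D/R = 1.201 m²/day.
v_R·t = 0.1262 × 3720 = 469.464 m; 2√(D_R t) = 133.7 m; argument = (366 − 469.464)/133.7 = -0.7739.
C = C₀ × ½·erfc(-0.7739) = 8.39 × 0.8631 = 7.24 mg/L.

7.24 mg/L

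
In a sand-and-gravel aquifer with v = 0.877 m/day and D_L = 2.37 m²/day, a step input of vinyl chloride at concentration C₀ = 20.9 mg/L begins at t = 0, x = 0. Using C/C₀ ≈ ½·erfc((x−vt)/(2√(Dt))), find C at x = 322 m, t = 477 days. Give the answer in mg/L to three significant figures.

For a continuous step input, C/C₀ ≈ ½·erfc((x−vt)/(2√(Dt))).
vt = 0.877 × 477 = 418.329 m and 2√(Dt) = 2√(2.37 × 477) = 67.25 m.
Argument (x−vt)/(2√(Dt)) = (322 − 418.329)/67.25 = -1.432; ½·erfc(-1.432) = 0.9786.
C = 20.9 × 0.9786 = 20.5 mg/L.

20.5 mg/L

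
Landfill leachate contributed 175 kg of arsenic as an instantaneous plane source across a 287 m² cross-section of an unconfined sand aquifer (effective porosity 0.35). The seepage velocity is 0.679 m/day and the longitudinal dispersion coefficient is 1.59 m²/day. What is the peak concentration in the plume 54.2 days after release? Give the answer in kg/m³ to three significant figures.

0.0529 kg/m³

The peak of an instantaneous 1D plume sits at x = vt; there the Gaussian factor is 1 and C_max = M/(n_e·A·√(4πDt)), where n_e·A is the pore area the mass is dissolved in.
√(4πDt) = √(4π × 1.59 × 54.2) = 32.91 m, so C_max = 175/(0.35 × 287 × 32.91) = 0.0529 kg/m³.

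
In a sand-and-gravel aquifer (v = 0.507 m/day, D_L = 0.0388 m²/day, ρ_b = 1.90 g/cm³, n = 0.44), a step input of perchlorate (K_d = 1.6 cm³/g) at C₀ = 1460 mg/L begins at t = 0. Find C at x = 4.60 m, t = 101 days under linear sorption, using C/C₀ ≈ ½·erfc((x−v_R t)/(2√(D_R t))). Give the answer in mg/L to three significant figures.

1420 mg/L

Retardation factor R = 1 + ρ_b·K_d/n = 1 + 1.90 × 1.6/0.44 = 7.909.
Sorption retards both mechanisms: v_R = v/R = 0.06410 m/day, D_R = D/R = 0.004906 m²/day.
v_R·t = 0.06410 × 101 = 6.4741 m; 2√(D_R t) = 1.408 m; argument = (4.60 − 6.4741)/1.408 = -1.331.
C = C₀ × ½·erfc(-1.331) = 1460 × 0.9701 = 1420 mg/L.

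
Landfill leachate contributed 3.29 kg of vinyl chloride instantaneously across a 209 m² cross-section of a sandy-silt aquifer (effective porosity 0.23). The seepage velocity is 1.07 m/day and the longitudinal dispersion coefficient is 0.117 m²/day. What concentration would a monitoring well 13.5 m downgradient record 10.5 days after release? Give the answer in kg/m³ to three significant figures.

For an instantaneous plane source, C(x,t) = M/(n_e·A·√(4πDt)) · exp(−(x−vt)²/(4Dt)), with n_e·A the pore (flow) area.
Plume center vt = 1.07 × 10.5 = 11.235 m, so the well at 13.5 m is 2.265 m downgradient of the peak.
√(4πDt) = 3.929 m, giving peak height M/(n_e·A·√(4πDt)) = 3.29/(0.23 × 209 × 3.929) = 0.01742 kg/m³.
(x−vt)²/(4Dt) = (2.265)²/(4 × 0.117 × 10.5) = 1.044; exp(−1.044) = 0.3520.
C = 0.01742 × 0.3520 = 0.00613 kg/m³.

0.00613 kg/m³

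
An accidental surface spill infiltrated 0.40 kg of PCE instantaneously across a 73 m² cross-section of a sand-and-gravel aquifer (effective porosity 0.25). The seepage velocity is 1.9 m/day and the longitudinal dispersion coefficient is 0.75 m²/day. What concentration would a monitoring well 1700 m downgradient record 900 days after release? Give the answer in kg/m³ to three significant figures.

0.000229 kg/m³

For an instantaneous plane source, C(x,t) = M/(n_e·A·√(4πDt)) · exp(−(x−vt)²/(4Dt)), with n_e·A the pore (flow) area.
Plume center vt = 1.9 × 900 = 1710 m, so the well at 1700 m is 10 m upgradient of the peak.
√(4πDt) = 92.10 m, giving peak height M/(n_e·A·√(4πDt)) = 0.40/(0.25 × 73 × 92.10) = 0.0002380 kg/m³.
(x−vt)²/(4Dt) = (-10)²/(4 × 0.75 × 900) = 0.03704; exp(−0.03704) = 0.9636.
C = 0.0002380 × 0.9636 = 0.000229 kg/m³.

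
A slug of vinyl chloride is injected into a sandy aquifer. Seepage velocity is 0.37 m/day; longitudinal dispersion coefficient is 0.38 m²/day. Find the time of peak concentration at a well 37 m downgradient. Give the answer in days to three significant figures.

For the 1D instantaneous-source solution, setting ∂C/∂t = 0 at fixed x gives v²t² + 2Dt − x² = 0, so t = (√(D² + v²x²) − D)/v².
√(D² + v²x²) = √(0.38² + 0.37² × 37²) = 13.70; v² = 0.1369.
t = (13.70 − 0.38)/0.1369 = 97.3 days (vs. the pure-advection estimate x/v = 100 d).

97.3 days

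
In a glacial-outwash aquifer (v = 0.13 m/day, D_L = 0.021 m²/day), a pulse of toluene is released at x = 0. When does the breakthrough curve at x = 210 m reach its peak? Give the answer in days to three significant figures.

For the 1D instantaneous-source solution, setting ∂C/∂t = 0 at fixed x gives v²t² + 2Dt − x² = 0, so t = (√(D² + v²x²) − D)/v².
√(D² + v²x²) = √(0.021² + 0.13² × 210²) = 27.30; v² = 0.0169.
t = (27.30 − 0.021)/0.0169 = 1610 days (vs. the pure-advection estimate x/v = 1620 d).

1610 days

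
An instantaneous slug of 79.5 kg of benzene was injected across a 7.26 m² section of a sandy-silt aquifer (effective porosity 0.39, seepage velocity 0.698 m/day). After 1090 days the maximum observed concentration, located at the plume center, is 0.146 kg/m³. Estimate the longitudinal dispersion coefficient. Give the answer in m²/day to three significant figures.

2.70 m²/day

At the plume center C_max = M/(n_e·A·√(4πDt)), so D = M²/(4πt·(n_e·A·C_max)²).
n_e·A·C_max = 0.39 × 7.26 × 0.146 = 0.4134 kg/m.
D = 79.5²/(4π × 1090 × 0.4134²) = 2.70 m²/day.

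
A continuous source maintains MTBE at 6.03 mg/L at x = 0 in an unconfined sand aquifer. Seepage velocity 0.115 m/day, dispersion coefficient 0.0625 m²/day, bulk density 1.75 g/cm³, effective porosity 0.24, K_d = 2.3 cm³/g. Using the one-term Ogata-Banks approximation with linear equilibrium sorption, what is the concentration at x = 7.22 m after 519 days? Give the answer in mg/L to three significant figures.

0.130 mg/L

Retardation factor R = 1 + ρ_b·K_d/n = 1 + 1.75 × 2.3/0.24 = 17.77.
Sorption retards both mechanisms: v_R = v/R = 0.006472 m/day, D_R = D/R = 0.003517 m²/day.
v_R·t = 0.006472 × 519 = 3.358968 m; 2√(D_R t) = 2.702 m; argument = (7.22 − 3.358968)/2.702 = 1.429.
C = C₀ × ½·erfc(1.429) = 6.03 × 0.02164 = 0.130 mg/L.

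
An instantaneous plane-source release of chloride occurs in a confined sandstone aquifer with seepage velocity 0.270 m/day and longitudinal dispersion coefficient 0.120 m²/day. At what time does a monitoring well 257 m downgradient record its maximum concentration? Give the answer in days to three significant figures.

For the 1D instantaneous-source solution, setting ∂C/∂t = 0 at fixed x gives v²t² + 2Dt − x² = 0, so t = (√(D² + v²x²) − D)/v².
√(D² + v²x²) = √(0.120² + 0.270² × 257²) = 69.39; v² = 0.0729.
t = (69.39 − 0.120)/0.0729 = 950 days (vs. the pure-advection estimate x/v = 952 d).

950 days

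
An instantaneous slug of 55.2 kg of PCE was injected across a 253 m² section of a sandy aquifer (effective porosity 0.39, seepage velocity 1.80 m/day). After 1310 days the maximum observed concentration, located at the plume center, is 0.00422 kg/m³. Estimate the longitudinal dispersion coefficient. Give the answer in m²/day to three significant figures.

At the plume center C_max = M/(n_e·A·√(4πDt)), so D = M²/(4πt·(n_e·A·C_max)²).
n_e·A·C_max = 0.39 × 253 × 0.00422 = 0.4164 kg/m.
D = 55.2²/(4π × 1310 × 0.4164²) = 1.07 m²/day.

1.07 m²/day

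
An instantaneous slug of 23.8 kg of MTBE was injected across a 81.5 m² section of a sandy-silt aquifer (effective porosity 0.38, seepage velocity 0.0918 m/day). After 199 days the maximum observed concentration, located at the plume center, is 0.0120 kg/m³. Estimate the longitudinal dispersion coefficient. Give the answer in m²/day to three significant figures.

1.64 m²/day

At the plume center C_max = M/(n_e·A·√(4πDt)), so D = M²/(4πt·(n_e·A·C_max)²).
n_e·A·C_max = 0.38 × 81.5 × 0.0120 = 0.3716 kg/m.
D = 23.8²/(4π × 199 × 0.3716²) = 1.64 m²/day.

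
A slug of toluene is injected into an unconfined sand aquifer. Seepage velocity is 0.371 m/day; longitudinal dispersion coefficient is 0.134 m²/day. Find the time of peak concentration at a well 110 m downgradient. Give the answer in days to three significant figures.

296 days

For the 1D instantaneous-source solution, setting ∂C/∂t = 0 at fixed x gives v²t² + 2Dt − x² = 0, so t = (√(D² + v²x²) − D)/v².
√(D² + v²x²) = √(0.134² + 0.371² × 110²) = 40.81; v² = 0.137641.
t = (40.81 − 0.134)/0.137641 = 296 days (vs. the pure-advection estimate x/v = 296 d).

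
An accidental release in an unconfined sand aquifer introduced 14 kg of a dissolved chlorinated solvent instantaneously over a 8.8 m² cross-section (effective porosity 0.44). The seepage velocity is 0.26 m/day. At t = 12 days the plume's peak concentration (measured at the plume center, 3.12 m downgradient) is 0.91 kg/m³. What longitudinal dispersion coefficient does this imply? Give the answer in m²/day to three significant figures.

At the plume center C_max = M/(n_e·A·√(4πDt)), so D = M²/(4πt·(n_e·A·C_max)²).
n_e·A·C_max = 0.44 × 8.8 × 0.91 = 3.524 kg/m.
D = 14²/(4π × 12 × 3.524²) = 0.105 m²/day.

0.105 m²/day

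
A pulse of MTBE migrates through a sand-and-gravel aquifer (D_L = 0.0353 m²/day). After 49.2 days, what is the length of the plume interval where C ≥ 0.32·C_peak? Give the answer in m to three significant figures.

The plume is Gaussian with σ = √(2Dt) = √(2 × 0.0353 × 49.2) = 1.864 m.
C/C_peak = exp(−Δx²/(2σ²)) = 0.32 ⇒ Δx = σ·√(−2 ln 0.32) = 1.864 × 1.510 = 2.815 m.
Width = 2Δx = 5.63 m.

5.63 m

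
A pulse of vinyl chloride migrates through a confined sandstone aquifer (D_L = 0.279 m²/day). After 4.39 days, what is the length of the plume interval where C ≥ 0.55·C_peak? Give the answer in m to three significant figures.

The plume is Gaussian with σ = √(2Dt) = √(2 × 0.279 × 4.39) = 1.565 m.
C/C_peak = exp(−Δx²/(2σ²)) = 0.55 ⇒ Δx = σ·√(−2 ln 0.55) = 1.565 × 1.093 = 1.711 m.
Width = 2Δx = 3.42 m.

3.42 m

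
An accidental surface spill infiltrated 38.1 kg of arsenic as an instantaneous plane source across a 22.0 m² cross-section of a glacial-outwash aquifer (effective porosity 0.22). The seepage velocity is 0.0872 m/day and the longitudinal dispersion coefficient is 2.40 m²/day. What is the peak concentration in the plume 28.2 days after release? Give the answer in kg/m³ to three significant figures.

0.270 kg/m³

The peak of an instantaneous 1D plume sits at x = vt; there the Gaussian factor is 1 and C_max = M/(n_e·A·√(4πDt)), where n_e·A is the pore area the mass is dissolved in.
√(4πDt) = √(4π × 2.40 × 28.2) = 29.16 m, so C_max = 38.1/(0.22 × 22.0 × 29.16) = 0.270 kg/m³.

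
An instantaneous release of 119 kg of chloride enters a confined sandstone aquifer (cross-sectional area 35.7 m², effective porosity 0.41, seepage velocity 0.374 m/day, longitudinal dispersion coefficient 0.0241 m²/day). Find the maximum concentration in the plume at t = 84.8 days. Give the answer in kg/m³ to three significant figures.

The peak of an instantaneous 1D plume sits at x = vt; there the Gaussian factor is 1 and C_max = M/(n_e·A·√(4πDt)), where n_e·A is the pore area the mass is dissolved in.
√(4πDt) = √(4π × 0.0241 × 84.8) = 5.068 m, so C_max = 119/(0.41 × 35.7 × 5.068) = 1.60 kg/m³.

1.60 kg/m³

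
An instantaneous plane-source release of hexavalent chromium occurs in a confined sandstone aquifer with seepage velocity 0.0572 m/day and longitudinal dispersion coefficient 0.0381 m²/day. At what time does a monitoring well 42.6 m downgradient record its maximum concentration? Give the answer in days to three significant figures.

733 days

For the 1D instantaneous-source solution, setting ∂C/∂t = 0 at fixed x gives v²t² + 2Dt − x² = 0, so t = (√(D² + v²x²) − D)/v².
√(D² + v²x²) = √(0.0381² + 0.0572² × 42.6²) = 2.437; v² = 0.00327184.
t = (2.437 − 0.0381)/0.00327184 = 733 days (vs. the pure-advection estimate x/v = 745 d).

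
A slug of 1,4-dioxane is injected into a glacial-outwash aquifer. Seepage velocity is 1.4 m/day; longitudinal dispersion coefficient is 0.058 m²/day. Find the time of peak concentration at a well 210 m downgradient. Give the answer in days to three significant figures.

For the 1D instantaneous-source solution, setting ∂C/∂t = 0 at fixed x gives v²t² + 2Dt − x² = 0, so t = (√(D² + v²x²) − D)/v².
√(D² + v²x²) = √(0.058² + 1.4² × 210²) = 294.0; v² = 1.96.
t = (294.0 − 0.058)/1.96 = 150 days (vs. the pure-advection estimate x/v = 150 d).

150 days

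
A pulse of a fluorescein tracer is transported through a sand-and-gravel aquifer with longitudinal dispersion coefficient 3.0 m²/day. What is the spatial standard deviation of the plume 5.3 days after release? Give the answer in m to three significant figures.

Dispersive spreading gives a Gaussian with σ² = 2Dt; advection only shifts the center.
σ = √(2 × 3.0 × 5.3) = 5.64 m.

5.64 m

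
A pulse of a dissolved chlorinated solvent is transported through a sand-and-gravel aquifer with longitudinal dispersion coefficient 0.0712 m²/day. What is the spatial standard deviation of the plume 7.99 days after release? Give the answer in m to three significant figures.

Dispersive spreading gives a Gaussian with σ² = 2Dt; advection only shifts the center.
σ = √(2 × 0.0712 × 7.99) = 1.07 m.

1.07 m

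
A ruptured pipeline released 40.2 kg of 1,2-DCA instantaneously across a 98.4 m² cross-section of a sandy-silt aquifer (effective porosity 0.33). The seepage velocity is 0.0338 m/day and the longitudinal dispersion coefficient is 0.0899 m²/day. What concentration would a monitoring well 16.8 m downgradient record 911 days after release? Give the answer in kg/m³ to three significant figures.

For an instantaneous plane source, C(x,t) = M/(n_e·A·√(4πDt)) · exp(−(x−vt)²/(4Dt)), with n_e·A the pore (flow) area.
Plume center vt = 0.0338 × 911 = 30.7918 m, so the well at 16.8 m is 13.9918 m upgradient of the peak.
√(4πDt) = 32.08 m, giving peak height M/(n_e·A·√(4πDt)) = 40.2/(0.33 × 98.4 × 32.08) = 0.03859 kg/m³.
(x−vt)²/(4Dt) = (-13.9918)²/(4 × 0.0899 × 911) = 0.5976; exp(−0.5976) = 0.5501.
C = 0.03859 × 0.5501 = 0.0212 kg/m³.

0.0212 kg/m³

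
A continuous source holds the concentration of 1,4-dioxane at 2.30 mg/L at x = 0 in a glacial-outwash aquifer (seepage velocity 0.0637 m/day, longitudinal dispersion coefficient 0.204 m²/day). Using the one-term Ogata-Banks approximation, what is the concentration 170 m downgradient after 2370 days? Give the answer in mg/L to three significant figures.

0.622 mg/L

For a continuous step input, C/C₀ ≈ ½·erfc((x−vt)/(2√(Dt))).
vt = 0.0637 × 2370 = 150.969 m and 2√(Dt) = 2√(0.204 × 2370) = 43.98 m.
Argument (x−vt)/(2√(Dt)) = (170 − 150.969)/43.98 = 0.4327; ½·erfc(0.4327) = 0.2703.
C = 2.30 × 0.2703 = 0.622 mg/L.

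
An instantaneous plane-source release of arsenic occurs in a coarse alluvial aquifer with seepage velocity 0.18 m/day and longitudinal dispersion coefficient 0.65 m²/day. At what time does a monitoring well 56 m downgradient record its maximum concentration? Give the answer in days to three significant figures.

For the 1D instantaneous-source solution, setting ∂C/∂t = 0 at fixed x gives v²t² + 2Dt − x² = 0, so t = (√(D² + v²x²) − D)/v².
√(D² + v²x²) = √(0.65² + 0.18² × 56²) = 10.10; v² = 0.0324.
t = (10.10 − 0.65)/0.0324 = 292 days (vs. the pure-advection estimate x/v = 311 d).

292 days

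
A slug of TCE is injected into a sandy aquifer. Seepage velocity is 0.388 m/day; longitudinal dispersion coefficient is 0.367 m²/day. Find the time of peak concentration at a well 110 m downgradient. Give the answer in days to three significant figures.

281 days

For the 1D instantaneous-source solution, setting ∂C/∂t = 0 at fixed x gives v²t² + 2Dt − x² = 0, so t = (√(D² + v²x²) − D)/v².
√(D² + v²x²) = √(0.367² + 0.388² × 110²) = 42.68; v² = 0.150544.
t = (42.68 − 0.367)/0.150544 = 281 days (vs. the pure-advection estimate x/v = 284 d).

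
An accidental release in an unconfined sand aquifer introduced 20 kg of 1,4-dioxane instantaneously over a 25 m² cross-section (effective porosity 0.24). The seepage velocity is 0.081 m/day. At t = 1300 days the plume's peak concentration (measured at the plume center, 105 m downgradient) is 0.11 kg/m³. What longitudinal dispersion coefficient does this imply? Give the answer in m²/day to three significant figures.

0.0562 m²/day

At the plume center C_max = M/(n_e·A·√(4πDt)), so D = M²/(4πt·(n_e·A·C_max)²).
n_e·A·C_max = 0.24 × 25 × 0.11 = 0.6600 kg/m.
D = 20²/(4π × 1300 × 0.6600²) = 0.0562 m²/day.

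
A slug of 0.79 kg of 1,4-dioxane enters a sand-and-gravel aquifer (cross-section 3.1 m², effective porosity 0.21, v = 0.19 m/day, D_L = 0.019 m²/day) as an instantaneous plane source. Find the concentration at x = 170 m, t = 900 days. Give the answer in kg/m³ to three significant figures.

For an instantaneous plane source, C(x,t) = M/(n_e·A·√(4πDt)) · exp(−(x−vt)²/(4Dt)), with n_e·A the pore (flow) area.
Plume center vt = 0.19 × 900 = 171 m, so the well at 170 m is 1 m upgradient of the peak.
√(4πDt) = 14.66 m, giving peak height M/(n_e·A·√(4πDt)) = 0.79/(0.21 × 3.1 × 14.66) = 0.08278 kg/m³.
(x−vt)²/(4Dt) = (-1)²/(4 × 0.019 × 900) = 0.01462; exp(−0.01462) = 0.9855.
C = 0.08278 × 0.9855 = 0.0816 kg/m³.

0.0816 kg/m³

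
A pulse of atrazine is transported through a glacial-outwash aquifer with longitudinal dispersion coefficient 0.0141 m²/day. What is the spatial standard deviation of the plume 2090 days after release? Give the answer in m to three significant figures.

Dispersive spreading gives a Gaussian with σ² = 2Dt; advection only shifts the center.
σ = √(2 × 0.0141 × 2090) = 7.68 m.

7.68 m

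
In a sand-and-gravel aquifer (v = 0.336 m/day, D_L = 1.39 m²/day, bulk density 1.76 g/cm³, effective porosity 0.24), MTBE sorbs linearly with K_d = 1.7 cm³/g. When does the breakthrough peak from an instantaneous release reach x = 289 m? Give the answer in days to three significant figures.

11400 days

Retardation factor R = 1 + ρ_b·K_d/n = 1 + 1.76 × 1.7/0.24 = 13.47.
Sorption retards both mechanisms: v_R = v/R = 0.02494 m/day, D_R = D/R = 0.1032 m²/day.
Peak time from v_R²t² + 2D_R t − x² = 0: t = (√(D_R² + v_R²x²) − D_R)/v_R².
√(D_R² + v_R²x²) = √(0.1032² + 0.02494² × 289²) = 7.208; v_R² = 0.0006220.
t = (7.208 − 0.1032)/0.0006220 = 11400 days.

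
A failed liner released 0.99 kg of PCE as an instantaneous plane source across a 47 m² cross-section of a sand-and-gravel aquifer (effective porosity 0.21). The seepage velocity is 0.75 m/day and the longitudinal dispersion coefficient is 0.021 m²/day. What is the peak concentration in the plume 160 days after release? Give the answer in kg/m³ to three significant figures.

The peak of an instantaneous 1D plume sits at x = vt; there the Gaussian factor is 1 and C_max = M/(n_e·A·√(4πDt)), where n_e·A is the pore area the mass is dissolved in.
√(4πDt) = √(4π × 0.021 × 160) = 6.498 m, so C_max = 0.99/(0.21 × 47 × 6.498) = 0.0154 kg/m³.

0.0154 kg/m³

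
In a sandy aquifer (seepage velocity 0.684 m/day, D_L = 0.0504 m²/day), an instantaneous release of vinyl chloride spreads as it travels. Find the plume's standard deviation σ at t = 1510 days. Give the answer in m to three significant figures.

Dispersive spreading gives a Gaussian with σ² = 2Dt; advection only shifts the center.
σ = √(2 × 0.0504 × 1510) = 12.3 m.

12.3 m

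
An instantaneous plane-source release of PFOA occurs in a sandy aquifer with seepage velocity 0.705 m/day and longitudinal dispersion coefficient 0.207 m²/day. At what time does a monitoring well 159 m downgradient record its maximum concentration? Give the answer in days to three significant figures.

For the 1D instantaneous-source solution, setting ∂C/∂t = 0 at fixed x gives v²t² + 2Dt − x² = 0, so t = (√(D² + v²x²) − D)/v².
√(D² + v²x²) = √(0.207² + 0.705² × 159²) = 112.1; v² = 0.497025.
t = (112.1 − 0.207)/0.497025 = 225 days (vs. the pure-advection estimate x/v = 226 d).

225 days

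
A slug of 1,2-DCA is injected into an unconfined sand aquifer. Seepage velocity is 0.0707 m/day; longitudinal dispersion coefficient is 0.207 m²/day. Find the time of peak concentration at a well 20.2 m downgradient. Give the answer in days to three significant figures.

247 days

For the 1D instantaneous-source solution, setting ∂C/∂t = 0 at fixed x gives v²t² + 2Dt − x² = 0, so t = (√(D² + v²x²) − D)/v².
√(D² + v²x²) = √(0.207² + 0.0707² × 20.2²) = 1.443; v² = 0.00499849.
t = (1.443 − 0.207)/0.00499849 = 247 days (vs. the pure-advection estimate x/v = 286 d).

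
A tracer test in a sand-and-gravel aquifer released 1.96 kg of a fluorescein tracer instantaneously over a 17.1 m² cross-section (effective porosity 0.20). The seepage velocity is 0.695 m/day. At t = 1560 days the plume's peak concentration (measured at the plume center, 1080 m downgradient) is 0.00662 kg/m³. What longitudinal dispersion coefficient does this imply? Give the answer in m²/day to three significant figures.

At the plume center C_max = M/(n_e·A·√(4πDt)), so D = M²/(4πt·(n_e·A·C_max)²).
n_e·A·C_max = 0.20 × 17.1 × 0.00662 = 0.02264 kg/m.
D = 1.96²/(4π × 1560 × 0.02264²) = 0.382 m²/day.

0.382 m²/day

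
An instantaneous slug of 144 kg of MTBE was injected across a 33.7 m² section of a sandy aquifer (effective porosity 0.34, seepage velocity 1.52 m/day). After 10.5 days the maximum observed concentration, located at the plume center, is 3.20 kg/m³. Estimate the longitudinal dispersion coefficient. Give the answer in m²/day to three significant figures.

0.117 m²/day

At the plume center C_max = M/(n_e·A·√(4πDt)), so D = M²/(4πt·(n_e·A·C_max)²).
n_e·A·C_max = 0.34 × 33.7 × 3.20 = 36.67 kg/m.
D = 144²/(4π × 10.5 × 36.67²) = 0.117 m²/day.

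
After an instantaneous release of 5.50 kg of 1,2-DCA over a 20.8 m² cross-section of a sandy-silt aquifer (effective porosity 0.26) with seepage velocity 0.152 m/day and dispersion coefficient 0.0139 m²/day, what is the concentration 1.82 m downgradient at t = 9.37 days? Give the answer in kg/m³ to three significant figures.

For an instantaneous plane source, C(x,t) = M/(n_e·A·√(4πDt)) · exp(−(x−vt)²/(4Dt)), with n_e·A the pore (flow) area.
Plume center vt = 0.152 × 9.37 = 1.42424 m, so the well at 1.82 m is 0.39576 m downgradient of the peak.
√(4πDt) = 1.279 m, giving peak height M/(n_e·A·√(4πDt)) = 5.50/(0.26 × 20.8 × 1.279) = 0.7952 kg/m³.
(x−vt)²/(4Dt) = (0.39576)²/(4 × 0.0139 × 9.37) = 0.3006; exp(−0.3006) = 0.7404.
C = 0.7952 × 0.7404 = 0.589 kg/m³.

0.589 kg/m³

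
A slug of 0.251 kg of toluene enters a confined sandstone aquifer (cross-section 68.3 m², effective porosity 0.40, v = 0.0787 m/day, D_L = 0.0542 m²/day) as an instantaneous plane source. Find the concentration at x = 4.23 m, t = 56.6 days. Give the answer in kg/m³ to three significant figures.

For an instantaneous plane source, C(x,t) = M/(n_e·A·√(4πDt)) · exp(−(x−vt)²/(4Dt)), with n_e·A the pore (flow) area.
Plume center vt = 0.0787 × 56.6 = 4.45442 m, so the well at 4.23 m is 0.22442 m upgradient of the peak.
√(4πDt) = 6.209 m, giving peak height M/(n_e·A·√(4πDt)) = 0.251/(0.40 × 68.3 × 6.209) = 0.001480 kg/m³.
(x−vt)²/(4Dt) = (-0.22442)²/(4 × 0.0542 × 56.6) = 0.004104; exp(−0.004104) = 0.9959.
C = 0.001480 × 0.9959 = 0.00147 kg/m³.

0.00147 kg/m³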